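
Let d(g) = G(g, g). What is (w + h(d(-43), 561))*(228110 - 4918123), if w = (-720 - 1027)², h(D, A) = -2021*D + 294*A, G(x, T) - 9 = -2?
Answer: -15021154876348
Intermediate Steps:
G(x, T) = 7 (G(x, T) = 9 - 2 = 7)
d(g) = 7
w = 3052009 (w = (-1747)² = 3052009)
(w + h(d(-43), 561))*(228110 - 4918123) = (3052009 + (-2021*7 + 294*561))*(228110 - 4918123) = (3052009 + (-14147 + 164934))*(-4690013) = (3052009 + 150787)*(-4690013) = 3202796*(-4690013) = -15021154876348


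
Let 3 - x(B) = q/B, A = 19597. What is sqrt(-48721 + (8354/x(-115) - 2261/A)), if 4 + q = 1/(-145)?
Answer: I*sqrt(10774430835919015225954)/484477034 ≈ 214.25*I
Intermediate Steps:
q = -581/145 (q = -4 + 1/(-145) = -4 - 1/145 = -581/145 ≈ -4.0069)
x(B) = 3 + 581/(145*B) (x(B) = 3 - (-581)/(145*B) = 3 + 581/(145*B))
sqrt(-48721 + (8354/x(-115) - 2261/A)) = sqrt(-48721 + (8354/(3 + (581/145)/(-115)) - 2261/19597)) = sqrt(-48721 + (8354/(3 + (581/145)*(-1/115)) - 2261*1/19597)) = sqrt(-48721 + (8354/(3 - 581/16675) - 2261/19597)) = sqrt(-48721 + (8354/(49444/16675) - 2261/19597)) = sqrt(-48721 + (8354*(16675/49444) - 2261/19597)) = sqrt(-48721 + (69651475/24722 - 2261/19597)) = sqrt(-48721 + 1364904059133/484477034) = sqrt(-22239301514381/484477034) = I*sqrt(10774430835919015225954)/484477034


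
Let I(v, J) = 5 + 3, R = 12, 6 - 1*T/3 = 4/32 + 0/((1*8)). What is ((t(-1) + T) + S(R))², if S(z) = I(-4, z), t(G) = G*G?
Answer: 45369/64 ≈ 708.89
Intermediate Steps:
T = 141/8 (T = 18 - 3*(4/32 + 0/((1*8))) = 18 - 3*(4*(1/32) + 0/8) = 18 - 3*(⅛ + 0*(⅛)) = 18 - 3*(⅛ + 0) = 18 - 3*⅛ = 18 - 3/8 = 141/8 ≈ 17.625)
t(G) = G²
I(v, J) = 8
S(z) = 8
((t(-1) + T) + S(R))² = (((-1)² + 141/8) + 8)² = ((1 + 141/8) + 8)² = (149/8 + 8)² = (213/8)² = 45369/64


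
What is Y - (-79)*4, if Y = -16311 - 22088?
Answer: -38083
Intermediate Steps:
Y = -38399
Y - (-79)*4 = -38399 - (-79)*4 = -38399 - 1*(-316) = -38399 + 316 = -38083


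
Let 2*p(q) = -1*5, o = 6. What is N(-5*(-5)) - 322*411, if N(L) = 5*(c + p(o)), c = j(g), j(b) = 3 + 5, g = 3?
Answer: -264629/2 ≈ -1.3231e+5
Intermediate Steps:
j(b) = 8
c = 8
p(q) = -5/2 (p(q) = (-1*5)/2 = (½)*(-5) = -5/2)
N(L) = 55/2 (N(L) = 5*(8 - 5/2) = 5*(11/2) = 55/2)
N(-5*(-5)) - 322*411 = 55/2 - 322*411 = 55/2 - 132342 = -264629/2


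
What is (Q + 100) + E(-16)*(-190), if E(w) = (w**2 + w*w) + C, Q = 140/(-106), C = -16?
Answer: -4989490/53 ≈ -94141.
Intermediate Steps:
Q = -70/53 (Q = 140*(-1/106) = -70/53 ≈ -1.3208)
E(w) = -16 + 2*w**2 (E(w) = (w**2 + w*w) - 16 = (w**2 + w**2) - 16 = 2*w**2 - 16 = -16 + 2*w**2)
(Q + 100) + E(-16)*(-190) = (-70/53 + 100) + (-16 + 2*(-16)**2)*(-190) = 5230/53 + (-16 + 2*256)*(-190) = 5230/53 + (-16 + 512)*(-190) = 5230/53 + 496*(-190) = 5230/53 - 94240 = -4989490/53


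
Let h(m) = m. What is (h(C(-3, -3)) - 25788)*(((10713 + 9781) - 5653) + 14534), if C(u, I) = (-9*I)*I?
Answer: -759901875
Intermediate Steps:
C(u, I) = -9*I²
(h(C(-3, -3)) - 25788)*(((10713 + 9781) - 5653) + 14534) = (-9*(-3)² - 25788)*(((10713 + 9781) - 5653) + 14534) = (-9*9 - 25788)*((20494 - 5653) + 14534) = (-81 - 25788)*(14841 + 14534) = -25869*29375 = -759901875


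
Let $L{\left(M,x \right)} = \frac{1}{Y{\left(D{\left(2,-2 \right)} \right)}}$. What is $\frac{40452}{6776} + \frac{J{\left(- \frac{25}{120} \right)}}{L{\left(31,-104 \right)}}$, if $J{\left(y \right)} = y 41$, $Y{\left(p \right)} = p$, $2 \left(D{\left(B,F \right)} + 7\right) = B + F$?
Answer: $\frac{1336801}{20328} \approx 65.762$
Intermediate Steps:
$D{\left(B,F \right)} = -7 + \frac{B}{2} + \frac{F}{2}$ ($D{\left(B,F \right)} = -7 + \frac{B + F}{2} = -7 + \left(\frac{B}{2} + \frac{F}{2}\right) = -7 + \frac{B}{2} + \frac{F}{2}$)
$J{\left(y \right)} = 41 y$
$L{\left(M,x \right)} = - \frac{1}{7}$ ($L{\left(M,x \right)} = \frac{1}{-7 + \frac{1}{2} \cdot 2 + \frac{1}{2} \left(-2\right)} = \frac{1}{-7 + 1 - 1} = \frac{1}{-7} = - \frac{1}{7}$)
$\frac{40452}{6776} + \frac{J{\left(- \frac{25}{120} \right)}}{L{\left(31,-104 \right)}} = \frac{40452}{6776} + \frac{41 \left(- \frac{25}{120}\right)}{- \frac{1}{7}} = 40452 \cdot \frac{1}{6776} + 41 \left(\left(-25\right) \frac{1}{120}\right) \left(-7\right) = \frac{10113}{1694} + 41 \left(- \frac{5}{24}\right) \left(-7\right) = \frac{10113}{1694} - - \frac{1435}{24} = \frac{10113}{1694} + \frac{1435}{24} = \frac{1336801}{20328}$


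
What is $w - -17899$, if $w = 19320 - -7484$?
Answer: $44703$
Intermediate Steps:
$w = 26804$ ($w = 19320 + 7484 = 26804$)
$w - -17899 = 26804 - -17899 = 26804 + 17899 = 44703$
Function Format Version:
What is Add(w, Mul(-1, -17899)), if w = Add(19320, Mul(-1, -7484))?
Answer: 44703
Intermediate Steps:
w = 26804 (w = Add(19320, 7484) = 26804)
Add(w, Mul(-1, -17899)) = Add(26804, Mul(-1, -17899)) = Add(26804, 17899) = 44703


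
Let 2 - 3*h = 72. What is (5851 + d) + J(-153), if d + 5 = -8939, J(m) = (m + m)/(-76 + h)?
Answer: -460398/149 ≈ -3089.9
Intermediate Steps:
h = -70/3 (h = ⅔ - ⅓*72 = ⅔ - 24 = -70/3 ≈ -23.333)
J(m) = -3*m/149 (J(m) = (m + m)/(-76 - 70/3) = (2*m)/(-298/3) = (2*m)*(-3/298) = -3*m/149)
d = -8944 (d = -5 - 8939 = -8944)
(5851 + d) + J(-153) = (5851 - 8944) - 3/149*(-153) = -3093 + 459/149 = -460398/149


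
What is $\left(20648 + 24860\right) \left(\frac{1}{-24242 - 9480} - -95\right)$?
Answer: $\frac{72894464106}{16861} \approx 4.3233 \cdot 10^{6}$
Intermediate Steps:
$\left(20648 + 24860\right) \left(\frac{1}{-24242 - 9480} - -95\right) = 45508 \left(\frac{1}{-33722} + 95\right) = 45508 \left(- \frac{1}{33722} + 95\right) = 45508 \cdot \frac{3203589}{33722} = \frac{72894464106}{16861}$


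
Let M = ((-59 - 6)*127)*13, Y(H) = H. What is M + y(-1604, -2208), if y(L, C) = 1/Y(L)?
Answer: -172133261/1604 ≈ -1.0732e+5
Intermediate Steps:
y(L, C) = 1/L
M = -107315 (M = -65*127*13 = -8255*13 = -107315)
M + y(-1604, -2208) = -107315 + 1/(-1604) = -107315 - 1/1604 = -172133261/1604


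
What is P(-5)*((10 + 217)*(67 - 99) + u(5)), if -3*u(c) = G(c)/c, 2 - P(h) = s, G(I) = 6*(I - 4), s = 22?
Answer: 145288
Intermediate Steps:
G(I) = -24 + 6*I (G(I) = 6*(-4 + I) = -24 + 6*I)
P(h) = -20 (P(h) = 2 - 1*22 = 2 - 22 = -20)
u(c) = -(-24 + 6*c)/(3*c)
P(-5)*((10 + 217)*(67 - 99) + u(5)) = -20*((10 + 217)*(67 - 99) + (-2 + 8/5)) = -20*(227*(-32) + (-2 + 8*(⅕))) = -20*(-7264 + (-2 + 8/5)) = -20*(-7264 - ⅖) = -20*(-36322/5) = 145288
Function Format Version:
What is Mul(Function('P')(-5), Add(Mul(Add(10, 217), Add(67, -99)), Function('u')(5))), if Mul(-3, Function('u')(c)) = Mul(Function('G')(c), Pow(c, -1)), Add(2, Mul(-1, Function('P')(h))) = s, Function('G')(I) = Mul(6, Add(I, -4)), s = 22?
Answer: 145288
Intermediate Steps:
Function('G')(I) = Add(-24, Mul(6, I)) (Function('G')(I) = Mul(6, Add(-4, I)) = Add(-24, Mul(6, I)))
Function('P')(h) = -20 (Function('P')(h) = Add(2, Mul(-1, 22)) = Add(2, -22) = -20)
Function('u')(c) = Mul(Rational(-1, 3), Pow(c, -1), Add(-24, Mul(6, c))) (Function('u')(c) = Mul(Rational(-1, 3), Mul(Add(-24, Mul(6, c)), Pow(c, -1))) = Mul(Rational(-1, 3), Mul(Pow(c, -1), Add(-24, Mul(6, c)))) = Mul(Rational(-1, 3), Pow(c, -1), Add(-24, Mul(6, c))))
Mul(Function('P')(-5), Add(Mul(Add(10, 217), Add(67, -99)), Function('u')(5))) = Mul(-20, Add(Mul(Add(10, 217), Add(67, -99)), Add(-2, Mul(8, Pow(5, -1))))) = Mul(-20, Add(Mul(227, -32), Add(-2, Mul(8, Rational(1, 5))))) = Mul(-20, Add(-7264, Add(-2, Rational(8, 5)))) = Mul(-20, Add(-7264, Rational(-2, 5))) = Mul(-20, Rational(-36322, 5)) = 145288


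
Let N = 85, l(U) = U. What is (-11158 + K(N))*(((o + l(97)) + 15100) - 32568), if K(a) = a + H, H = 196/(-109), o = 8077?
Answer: 11219279982/109 ≈ 1.0293e+8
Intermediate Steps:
H = -196/109 (H = 196*(-1/109) = -196/109 ≈ -1.7982)
K(a) = -196/109 + a (K(a) = a - 196/109 = -196/109 + a)
(-11158 + K(N))*(((o + l(97)) + 15100) - 32568) = (-11158 + (-196/109 + 85))*(((8077 + 97) + 15100) - 32568) = (-11158 + 9069/109)*((8174 + 15100) - 32568) = -1207153*(23274 - 32568)/109 = -1207153/109*(-9294) = 11219279982/109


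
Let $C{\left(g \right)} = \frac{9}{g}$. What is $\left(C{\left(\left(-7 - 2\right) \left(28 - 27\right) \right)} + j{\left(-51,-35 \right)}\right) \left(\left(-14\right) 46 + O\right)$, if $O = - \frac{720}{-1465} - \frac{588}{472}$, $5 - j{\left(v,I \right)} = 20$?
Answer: $\frac{178333880}{17287} \approx 10316.0$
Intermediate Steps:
$j{\left(v,I \right)} = -15$ ($j{\left(v,I \right)} = 5 - 20 = -15$)
$O = - \frac{26079}{34574}$ ($O = \left(-720\right) \left(- \frac{1}{1465}\right) - \frac{147}{118} = \frac{144}{293} - \frac{147}{118} = - \frac{26079}{34574} \approx -0.7543$)
$\left(C{\left(\left(-7 - 2\right) \left(28 - 27\right) \right)} + j{\left(-51,-35 \right)}\right) \left(\left(-14\right) 46 + O\right) = \left(\frac{9}{\left(-7 - 2\right) \left(28 - 27\right)} - 15\right) \left(\left(-14\right) 46 - \frac{26079}{34574}\right) = \left(\frac{9}{\left(-9\right) 1} - 15\right) \left(-644 - \frac{26079}{34574}\right) = \left(\frac{9}{-9} - 15\right) \left(- \frac{22291735}{34574}\right) = \left(9 \left(- \frac{1}{9}\right) - 15\right) \left(- \frac{22291735}{34574}\right) = \left(-1 - 15\right) \left(- \frac{22291735}{34574}\right) = \left(-16\right) \left(- \frac{22291735}{34574}\right) = \frac{178333880}{17287}$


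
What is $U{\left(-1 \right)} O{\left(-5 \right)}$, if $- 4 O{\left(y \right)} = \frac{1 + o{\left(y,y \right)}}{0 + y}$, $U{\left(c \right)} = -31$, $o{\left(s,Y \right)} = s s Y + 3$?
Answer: $\frac{3751}{20} \approx 187.55$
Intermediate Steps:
$o{\left(s,Y \right)} = 3 + Y s^{2}$ ($o{\left(s,Y \right)} = s^{2} Y + 3 = Y s^{2} + 3 = 3 + Y s^{2}$)
$O{\left(y \right)} = - \frac{4 + y^{3}}{4 y}$ ($O{\left(y \right)} = - \frac{\left(1 + \left(3 + y y^{2}\right)\right) \frac{1}{0 + y}}{4} = - \frac{\left(1 + \left(3 + y^{3}\right)\right) \frac{1}{y}}{4} = - \frac{\left(4 + y^{3}\right) \frac{1}{y}}{4} = - \frac{\frac{1}{y} \left(4 + y^{3}\right)}{4} = - \frac{4 + y^{3}}{4 y}$)
$U{\left(-1 \right)} O{\left(-5 \right)} = - 31 \frac{-4 - \left(-5\right)^{3}}{4 \left(-5\right)} = - 31 \cdot \frac{1}{4} \left(- \frac{1}{5}\right) \left(-4 - -125\right) = - 31 \cdot \frac{1}{4} \left(- \frac{1}{5}\right) \left(-4 + 125\right) = - 31 \cdot \frac{1}{4} \left(- \frac{1}{5}\right) 121 = \left(-31\right) \left(- \frac{121}{20}\right) = \frac{3751}{20}$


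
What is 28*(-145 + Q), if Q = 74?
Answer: -1988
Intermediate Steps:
28*(-145 + Q) = 28*(-145 + 74) = 28*(-71) = -1988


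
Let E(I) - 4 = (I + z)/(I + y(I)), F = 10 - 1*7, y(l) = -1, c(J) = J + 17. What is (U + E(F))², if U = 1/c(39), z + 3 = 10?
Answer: 255025/3136 ≈ 81.322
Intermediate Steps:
c(J) = 17 + J
z = 7 (z = -3 + 10 = 7)
U = 1/56 (U = 1/(17 + 39) = 1/56 ≈ 0.017857)
F = 3 (F = 10 - 7 = 3)
E(I) = 4 + (7 + I)/(-1 + I) (E(I) = 4 + (I + 7)/(I - 1) = 4 + (7 + I)/(-1 + I))
(U + E(F))² = (1/56 + (3 + 5*3)/(-1 + 3))² = (1/56 + (3 + 15)/2)² = (1/56 + (½)*18)² = (1/56 + 9)² = (505/56)² = 255025/3136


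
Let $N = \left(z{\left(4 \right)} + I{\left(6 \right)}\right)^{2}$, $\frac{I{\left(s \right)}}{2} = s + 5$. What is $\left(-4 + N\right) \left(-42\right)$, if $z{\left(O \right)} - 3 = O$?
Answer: $-35154$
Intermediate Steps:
$I{\left(s \right)} = 10 + 2 s$ ($I{\left(s \right)} = 2 \left(s + 5\right) = 2 \left(5 + s\right) = 10 + 2 s$)
$z{\left(O \right)} = 3 + O$
$N = 841$ ($N = \left(\left(3 + 4\right) + \left(10 + 2 \cdot 6\right)\right)^{2} = \left(7 + \left(10 + 12\right)\right)^{2} = \left(7 + 22\right)^{2} = 29^{2} = 841$)
$\left(-4 + N\right) \left(-42\right) = \left(-4 + 841\right) \left(-42\right) = 837 \left(-42\right) = -35154$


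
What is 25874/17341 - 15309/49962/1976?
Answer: 851380966573/570662899664 ≈ 1.4919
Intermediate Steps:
25874/17341 - 15309/49962/1976 = 25874*(1/17341) - 15309*1/49962*(1/1976) = 25874/17341 - 5103/16654*1/1976 = 25874/17341 - 5103/32908304 = 851380966573/570662899664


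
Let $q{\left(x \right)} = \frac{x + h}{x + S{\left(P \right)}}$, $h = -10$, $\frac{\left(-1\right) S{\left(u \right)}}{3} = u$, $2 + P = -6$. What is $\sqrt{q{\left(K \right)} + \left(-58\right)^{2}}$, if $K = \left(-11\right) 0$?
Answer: $\frac{\sqrt{121089}}{6} \approx 57.996$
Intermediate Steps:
$P = -8$ ($P = -2 - 6 = -8$)
$K = 0$
$S{\left(u \right)} = - 3 u$
$q{\left(x \right)} = \frac{-10 + x}{24 + x}$ ($q{\left(x \right)} = \frac{x - 10}{x - -24} = \frac{-10 + x}{x + 24} = \frac{-10 + x}{24 + x}$)
$\sqrt{q{\left(K \right)} + \left(-58\right)^{2}} = \sqrt{\frac{-10 + 0}{24 + 0} + \left(-58\right)^{2}} = \sqrt{\frac{1}{24} \left(-10\right) + 3364} = \sqrt{- \frac{5}{12} + 3364} = \sqrt{\frac{40363}{12}} = \frac{\sqrt{121089}}{6}$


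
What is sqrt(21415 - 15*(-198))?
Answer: sqrt(24385) ≈ 156.16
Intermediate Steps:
sqrt(21415 - 15*(-198)) = sqrt(21415 + 2970) = sqrt(24385)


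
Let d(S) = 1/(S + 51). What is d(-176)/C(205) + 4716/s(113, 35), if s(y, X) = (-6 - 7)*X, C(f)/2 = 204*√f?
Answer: -4716/455 - √205/10455000 ≈ -10.365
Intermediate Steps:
C(f) = 408*√f (C(f) = 2*(204*√f) = 408*√f)
s(y, X) = -13*X
d(S) = 1/(51 + S)
d(-176)/C(205) + 4716/s(113, 35) = 1/((51 - 176)*((408*√205))) + 4716/((-13*35)) = (√205/83640)/(-125) + 4716/(-455) = -√205/10455000 + 4716*(-1/455) = -√205/10455000 - 4716/455 = -4716/455 - √205/10455000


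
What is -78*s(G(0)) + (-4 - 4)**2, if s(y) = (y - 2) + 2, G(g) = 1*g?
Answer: 64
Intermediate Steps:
G(g) = g
s(y) = y (s(y) = (-2 + y) + 2 = y)
-78*s(G(0)) + (-4 - 4)**2 = -78*0 + (-4 - 4)**2 = 0 + (-8)**2 = 0 + 64 = 64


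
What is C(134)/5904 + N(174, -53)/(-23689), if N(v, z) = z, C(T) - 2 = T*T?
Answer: 1730569/568536 ≈ 3.0439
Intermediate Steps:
C(T) = 2 + T**2 (C(T) = 2 + T*T = 2 + T**2)
C(134)/5904 + N(174, -53)/(-23689) = (2 + 134**2)/5904 - 53/(-23689) = (2 + 17956)*(1/5904) - 53*(-1/23689) = 17958*(1/5904) + 53/23689 = 73/24 + 53/23689 = 1730569/568536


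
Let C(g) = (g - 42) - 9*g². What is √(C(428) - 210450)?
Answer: 4*I*√116170 ≈ 1363.3*I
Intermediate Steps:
C(g) = -42 + g - 9*g² (C(g) = (-42 + g) - 9*g² = -42 + g - 9*g²)
√(C(428) - 210450) = √((-42 + 428 - 9*428²) - 210450) = √((-42 + 428 - 9*183184) - 210450) = √((-42 + 428 - 1648656) - 210450) = √(-1648270 - 210450) = √(-1858720) = 4*I*√116170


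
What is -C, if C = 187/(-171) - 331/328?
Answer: 117937/56088 ≈ 2.1027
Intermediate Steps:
C = -117937/56088 (C = 187*(-1/171) - 331*1/328 = -187/171 - 331/328 = -117937/56088 ≈ -2.1027)
-C = -1*(-117937/56088) = 117937/56088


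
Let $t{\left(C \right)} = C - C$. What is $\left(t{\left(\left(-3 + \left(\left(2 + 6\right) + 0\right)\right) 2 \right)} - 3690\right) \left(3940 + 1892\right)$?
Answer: $-21520080$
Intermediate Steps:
$t{\left(C \right)} = 0$
$\left(t{\left(\left(-3 + \left(\left(2 + 6\right) + 0\right)\right) 2 \right)} - 3690\right) \left(3940 + 1892\right) = \left(0 - 3690\right) \left(3940 + 1892\right) = \left(-3690\right) 5832 = -21520080$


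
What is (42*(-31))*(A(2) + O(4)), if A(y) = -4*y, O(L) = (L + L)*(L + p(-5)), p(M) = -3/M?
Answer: -187488/5 ≈ -37498.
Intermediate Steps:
O(L) = 2*L*(3/5 + L) (O(L) = (L + L)*(L - 3/(-5)) = (2*L)*(L - 3*(-1/5)) = (2*L)*(L + 3/5) = (2*L)*(3/5 + L) = 2*L*(3/5 + L))
(42*(-31))*(A(2) + O(4)) = (42*(-31))*(-4*2 + (2/5)*4*(3 + 5*4)) = -1302*(-8 + (2/5)*4*(3 + 20)) = -1302*(-8 + (2/5)*4*23) = -1302*(-8 + 184/5) = -1302*144/5 = -187488/5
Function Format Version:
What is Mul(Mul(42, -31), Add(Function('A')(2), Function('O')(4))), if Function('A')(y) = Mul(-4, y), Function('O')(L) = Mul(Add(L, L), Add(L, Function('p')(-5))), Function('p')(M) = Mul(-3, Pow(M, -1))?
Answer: Rational(-187488, 5) ≈ -37498.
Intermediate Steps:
Function('O')(L) = Mul(2, L, Add(Rational(3, 5), L)) (Function('O')(L) = Mul(Add(L, L), Add(L, Mul(-3, Pow(-5, -1)))) = Mul(Mul(2, L), Add(L, Mul(-3, Rational(-1, 5)))) = Mul(Mul(2, L), Add(L, Rational(3, 5))) = Mul(Mul(2, L), Add(Rational(3, 5), L)) = Mul(2, L, Add(Rational(3, 5), L)))
Mul(Mul(42, -31), Add(Function('A')(2), Function('O')(4))) = Mul(Mul(42, -31), Add(Mul(-4, 2), Mul(Rational(2, 5), 4, Add(3, Mul(5, 4))))) = Mul(-1302, Add(-8, Mul(Rational(2, 5), 4, Add(3, 20)))) = Mul(-1302, Add(-8, Mul(Rational(2, 5), 4, 23))) = Mul(-1302, Add(-8, Rational(184, 5))) = Mul(-1302, Rational(144, 5)) = Rational(-187488, 5)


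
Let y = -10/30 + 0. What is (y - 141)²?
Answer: 179776/9 ≈ 19975.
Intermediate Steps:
y = -⅓ (y = -10*1/30 + 0 = -⅓ + 0 = -⅓ ≈ -0.33333)
(y - 141)² = (-⅓ - 141)² = (-424/3)² = 179776/9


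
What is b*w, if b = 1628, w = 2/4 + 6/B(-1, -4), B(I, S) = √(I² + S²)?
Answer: 814 + 9768*√17/17 ≈ 3183.1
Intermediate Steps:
w = ½ + 6*√17/17 (w = 2/4 + 6/(√((-1)² + (-4)²)) = 2*(¼) + 6/(√(1 + 16)) = ½ + 6/(√17) = ½ + 6*(√17/17) = ½ + 6*√17/17 ≈ 1.9552)
b*w = 1628*(½ + 6*√17/17) = 814 + 9768*√17/17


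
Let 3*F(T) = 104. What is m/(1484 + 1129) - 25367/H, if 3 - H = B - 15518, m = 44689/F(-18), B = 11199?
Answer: -15706705/2921672 ≈ -5.3759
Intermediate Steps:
F(T) = 104/3 (F(T) = (1/3)*104 = 104/3)
m = 134067/104 (m = 44689/(104/3) = 44689*(3/104) = 134067/104 ≈ 1289.1)
H = 4322 (H = 3 - (11199 - 15518) = 3 - 1*(-4319) = 3 + 4319 = 4322)
m/(1484 + 1129) - 25367/H = 134067/(104*(1484 + 1129)) - 25367/4322 = (134067/104)/2613 - 25367*1/4322 = (134067/104)*(1/2613) - 25367/4322 = 667/1352 - 25367/4322 = -15706705/2921672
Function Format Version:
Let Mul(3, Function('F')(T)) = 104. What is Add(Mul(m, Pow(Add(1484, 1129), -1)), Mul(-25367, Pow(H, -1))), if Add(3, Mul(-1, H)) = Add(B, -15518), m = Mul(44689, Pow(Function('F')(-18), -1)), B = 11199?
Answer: Rational(-15706705, 2921672) ≈ -5.3759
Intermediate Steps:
Function('F')(T) = Rational(104, 3) (Function('F')(T) = Mul(Rational(1, 3), 104) = Rational(104, 3))
m = Rational(134067, 104) (m = Mul(44689, Pow(Rational(104, 3), -1)) = Mul(44689, Rational(3, 104)) = Rational(134067, 104) ≈ 1289.1)
H = 4322 (H = Add(3, Mul(-1, Add(11199, -15518))) = Add(3, Mul(-1, -4319)) = Add(3, 4319) = 4322)
Add(Mul(m, Pow(Add(1484, 1129), -1)), Mul(-25367, Pow(H, -1))) = Add(Mul(Rational(134067, 104), Pow(Add(1484, 1129), -1)), Mul(-25367, Pow(4322, -1))) = Add(Mul(Rational(134067, 104), Pow(2613, -1)), Mul(-25367, Rational(1, 4322))) = Add(Mul(Rational(134067, 104), Rational(1, 2613)), Rational(-25367, 4322)) = Add(Rational(667, 1352), Rational(-25367, 4322)) = Rational(-15706705, 2921672)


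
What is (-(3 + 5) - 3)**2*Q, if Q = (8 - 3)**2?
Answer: 3025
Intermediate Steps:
Q = 25 (Q = 5**2 = 25)
(-(3 + 5) - 3)**2*Q = (-(3 + 5) - 3)**2*25 = (-1*8 - 3)**2*25 = (-8 - 3)**2*25 = (-11)**2*25 = 121*25 = 3025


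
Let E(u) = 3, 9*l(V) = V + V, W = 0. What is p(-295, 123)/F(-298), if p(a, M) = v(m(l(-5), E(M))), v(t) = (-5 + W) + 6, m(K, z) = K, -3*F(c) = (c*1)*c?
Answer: -3/88804 ≈ -3.3782e-5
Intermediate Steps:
F(c) = -c**2/3 (F(c) = -c*1*c/3 = -c*c/3 = -c**2/3)
l(V) = 2*V/9 (l(V) = (V + V)/9 = (2*V)/9 = 2*V/9)
v(t) = 1 (v(t) = (-5 + 0) + 6 = -5 + 6 = 1)
p(a, M) = 1
p(-295, 123)/F(-298) = 1/(-1/3*(-298)**2) = 1/(-1/3*88804) = 1/(-88804/3) = 1*(-3/88804) = -3/88804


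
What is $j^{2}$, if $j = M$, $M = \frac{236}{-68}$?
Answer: $\frac{3481}{289} \approx 12.045$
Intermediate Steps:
$M = - \frac{59}{17}$ ($M = 236 \left(- \frac{1}{68}\right) = - \frac{59}{17} \approx -3.4706$)
$j = - \frac{59}{17} \approx -3.4706$
$j^{2} = \left(- \frac{59}{17}\right)^{2} = \frac{3481}{289}$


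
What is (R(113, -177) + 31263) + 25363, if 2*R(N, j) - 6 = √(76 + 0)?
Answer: 56629 + √19 ≈ 56633.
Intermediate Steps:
R(N, j) = 3 + √19 (R(N, j) = 3 + √(76 + 0)/2 = 3 + √76/2 = 3 + (2*√19)/2 = 3 + √19)
(R(113, -177) + 31263) + 25363 = ((3 + √19) + 31263) + 25363 = (31266 + √19) + 25363 = 56629 + √19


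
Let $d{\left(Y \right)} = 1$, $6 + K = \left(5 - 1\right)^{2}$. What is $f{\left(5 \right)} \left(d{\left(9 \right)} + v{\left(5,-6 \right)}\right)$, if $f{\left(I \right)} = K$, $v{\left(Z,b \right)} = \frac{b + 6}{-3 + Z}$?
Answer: $10$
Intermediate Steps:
$v{\left(Z,b \right)} = \frac{6 + b}{-3 + Z}$
$K = 10$ ($K = -6 + \left(5 - 1\right)^{2} = -6 + 4^{2} = -6 + 16 = 10$)
$f{\left(I \right)} = 10$
$f{\left(5 \right)} \left(d{\left(9 \right)} + v{\left(5,-6 \right)}\right) = 10 \left(1 + \frac{6 - 6}{-3 + 5}\right) = 10 \left(1 + \frac{1}{2} \cdot 0\right) = 10 \left(1 + 0\right) = 10 \cdot 1 = 10$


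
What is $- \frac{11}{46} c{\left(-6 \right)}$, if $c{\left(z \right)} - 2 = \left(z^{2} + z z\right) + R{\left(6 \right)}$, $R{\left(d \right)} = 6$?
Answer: $- \frac{440}{23} \approx -19.13$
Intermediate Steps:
$c{\left(z \right)} = 8 + 2 z^{2}$ ($c{\left(z \right)} = 2 + \left(\left(z^{2} + z z\right) + 6\right) = 2 + \left(\left(z^{2} + z^{2}\right) + 6\right) = 2 + \left(2 z^{2} + 6\right) = 2 + \left(6 + 2 z^{2}\right) = 8 + 2 z^{2}$)
$- \frac{11}{46} c{\left(-6 \right)} = - \frac{11}{46} \left(8 + 2 \left(-6\right)^{2}\right) = \left(-11\right) \frac{1}{46} \left(8 + 2 \cdot 36\right) = - \frac{11 \left(8 + 72\right)}{46} = \left(- \frac{11}{46}\right) 80 = - \frac{440}{23}$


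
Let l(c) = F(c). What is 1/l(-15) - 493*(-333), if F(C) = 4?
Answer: 656677/4 ≈ 1.6417e+5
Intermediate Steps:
l(c) = 4
1/l(-15) - 493*(-333) = 1/4 - 493*(-333) = 1/4 + 164169 = 656677/4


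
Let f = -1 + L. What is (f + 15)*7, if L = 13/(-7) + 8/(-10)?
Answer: 397/5 ≈ 79.400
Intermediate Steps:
L = -93/35 (L = 13*(-⅐) + 8*(-⅒) = -13/7 - ⅘ = -93/35 ≈ -2.6571)
f = -128/35 (f = -1 - 93/35 = -128/35 ≈ -3.6571)
(f + 15)*7 = (-128/35 + 15)*7 = (397/35)*7 = 397/5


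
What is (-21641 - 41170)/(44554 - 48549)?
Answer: 62811/3995 ≈ 15.722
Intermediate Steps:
(-21641 - 41170)/(44554 - 48549) = -62811/(-3995) = -62811*(-1/3995) = 62811/3995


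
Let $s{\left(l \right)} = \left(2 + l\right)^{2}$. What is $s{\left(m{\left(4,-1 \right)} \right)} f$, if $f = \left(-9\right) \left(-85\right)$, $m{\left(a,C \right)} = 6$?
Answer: $48960$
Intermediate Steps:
$f = 765$
$s{\left(m{\left(4,-1 \right)} \right)} f = \left(2 + 6\right)^{2} \cdot 765 = 8^{2} \cdot 765 = 64 \cdot 765 = 48960$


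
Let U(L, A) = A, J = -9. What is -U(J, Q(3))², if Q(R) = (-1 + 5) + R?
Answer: -49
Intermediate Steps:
Q(R) = 4 + R
-U(J, Q(3))² = -(4 + 3)² = -1*7² = -1*49 = -49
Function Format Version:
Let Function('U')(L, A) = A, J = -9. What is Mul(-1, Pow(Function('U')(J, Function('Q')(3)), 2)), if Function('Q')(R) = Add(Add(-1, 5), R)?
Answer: -49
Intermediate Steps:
Function('Q')(R) = Add(4, R)
Mul(-1, Pow(Function('U')(J, Function('Q')(3)), 2)) = Mul(-1, Pow(Add(4, 3), 2)) = Mul(-1, Pow(7, 2)) = Mul(-1, 49) = -49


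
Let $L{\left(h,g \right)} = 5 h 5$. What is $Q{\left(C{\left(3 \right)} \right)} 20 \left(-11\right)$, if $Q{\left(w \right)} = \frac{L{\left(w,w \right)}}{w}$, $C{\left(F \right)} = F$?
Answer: $-5500$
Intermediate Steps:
$L{\left(h,g \right)} = 25 h$
$Q{\left(w \right)} = 25$ ($Q{\left(w \right)} = \frac{25 w}{w} = 25$)
$Q{\left(C{\left(3 \right)} \right)} 20 \left(-11\right) = 25 \cdot 20 \left(-11\right) = 500 \left(-11\right) = -5500$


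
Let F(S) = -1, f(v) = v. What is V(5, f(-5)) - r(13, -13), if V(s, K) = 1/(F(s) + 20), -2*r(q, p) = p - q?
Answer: -246/19 ≈ -12.947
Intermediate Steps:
r(q, p) = q/2 - p/2 (r(q, p) = -(p - q)/2 = q/2 - p/2)
V(s, K) = 1/19 (V(s, K) = 1/(-1 + 20) = 1/19)
V(5, f(-5)) - r(13, -13) = 1/19 - ((½)*13 - ½*(-13)) = 1/19 - (13/2 + 13/2) = 1/19 - 1*13 = 1/19 - 13 = -246/19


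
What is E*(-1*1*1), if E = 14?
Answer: -14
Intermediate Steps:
E*(-1*1*1) = 14*(-1*1*1) = 14*(-1*1) = 14*(-1) = -14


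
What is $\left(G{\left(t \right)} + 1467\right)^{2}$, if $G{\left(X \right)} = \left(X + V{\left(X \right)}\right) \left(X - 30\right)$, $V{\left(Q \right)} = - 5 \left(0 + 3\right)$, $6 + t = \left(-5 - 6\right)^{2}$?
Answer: $99341089$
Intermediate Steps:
$t = 115$ ($t = -6 + \left(-5 - 6\right)^{2} = -6 + \left(-11\right)^{2} = -6 + 121 = 115$)
$V{\left(Q \right)} = -15$ ($V{\left(Q \right)} = \left(-5\right) 3 = -15$)
$G{\left(X \right)} = \left(-30 + X\right) \left(-15 + X\right)$ ($G{\left(X \right)} = \left(X - 15\right) \left(X - 30\right) = \left(-15 + X\right) \left(-30 + X\right) = \left(-30 + X\right) \left(-15 + X\right)$)
$\left(G{\left(t \right)} + 1467\right)^{2} = \left(\left(450 + 115^{2} - 5175\right) + 1467\right)^{2} = \left(\left(450 + 13225 - 5175\right) + 1467\right)^{2} = \left(8500 + 1467\right)^{2} = 9967^{2} = 99341089$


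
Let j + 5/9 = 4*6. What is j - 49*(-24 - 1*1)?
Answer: 11236/9 ≈ 1248.4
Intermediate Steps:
j = 211/9 (j = -5/9 + 4*6 = -5/9 + 24 = 211/9 ≈ 23.444)
j - 49*(-24 - 1*1) = 211/9 - 49*(-24 - 1*1) = 211/9 - 49*(-24 - 1) = 211/9 - 49*(-25) = 211/9 + 1225 = 11236/9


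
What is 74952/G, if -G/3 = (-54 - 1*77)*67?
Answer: 24984/8777 ≈ 2.8465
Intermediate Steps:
G = 26331 (G = -3*(-54 - 1*77)*67 = -3*(-54 - 77)*67 = -(-393)*67 = -3*(-8777) = 26331)
74952/G = 74952/26331 = 74952*(1/26331) = 24984/8777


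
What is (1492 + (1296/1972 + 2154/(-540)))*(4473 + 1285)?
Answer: 190164321227/22185 ≈ 8.5717e+6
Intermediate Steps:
(1492 + (1296/1972 + 2154/(-540)))*(4473 + 1285) = (1492 + (1296*(1/1972) + 2154*(-1/540)))*5758 = (1492 + (324/493 - 359/90))*5758 = (1492 - 147827/44370)*5758 = (66052213/44370)*5758 = 190164321227/22185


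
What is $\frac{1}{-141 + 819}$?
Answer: $\frac{1}{678} \approx 0.0014749$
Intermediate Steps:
$\frac{1}{-141 + 819} = \frac{1}{678}$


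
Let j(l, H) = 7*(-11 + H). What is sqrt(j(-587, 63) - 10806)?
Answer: I*sqrt(10442) ≈ 102.19*I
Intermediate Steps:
j(l, H) = -77 + 7*H
sqrt(j(-587, 63) - 10806) = sqrt((-77 + 7*63) - 10806) = sqrt((-77 + 441) - 10806) = sqrt(364 - 10806) = sqrt(-10442) = I*sqrt(10442)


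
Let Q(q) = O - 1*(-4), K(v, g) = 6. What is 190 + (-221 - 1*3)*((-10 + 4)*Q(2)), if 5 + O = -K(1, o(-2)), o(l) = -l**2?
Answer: -9218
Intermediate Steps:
O = -11 (O = -5 - 1*6 = -5 - 6 = -11)
Q(q) = -7 (Q(q) = -11 - 1*(-4) = -11 + 4 = -7)
190 + (-221 - 1*3)*((-10 + 4)*Q(2)) = 190 + (-221 - 1*3)*((-10 + 4)*(-7)) = 190 + (-221 - 3)*(-6*(-7)) = 190 - 224*42 = 190 - 9408 = -9218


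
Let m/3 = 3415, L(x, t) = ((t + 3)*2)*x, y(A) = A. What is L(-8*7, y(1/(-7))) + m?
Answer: 9925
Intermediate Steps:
L(x, t) = x*(6 + 2*t) (L(x, t) = ((3 + t)*2)*x = (6 + 2*t)*x = x*(6 + 2*t))
m = 10245 (m = 3*3415 = 10245)
L(-8*7, y(1/(-7))) + m = 2*(-8*7)*(3 + 1/(-7)) + 10245 = 2*(-56)*(3 - 1/7) + 10245 = 2*(-56)*(20/7) + 10245 = -320 + 10245 = 9925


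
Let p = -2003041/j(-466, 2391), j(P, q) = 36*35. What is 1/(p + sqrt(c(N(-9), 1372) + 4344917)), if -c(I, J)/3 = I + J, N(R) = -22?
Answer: 2523831660/2879387201519 + 1587600*sqrt(4340867)/2879387201519 ≈ 0.0020253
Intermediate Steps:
c(I, J) = -3*I - 3*J (c(I, J) = -3*(I + J) = -3*I - 3*J)
j(P, q) = 1260
p = -2003041/1260 ≈ -1589.7
1/(p + sqrt(c(N(-9), 1372) + 4344917)) = 1/(-2003041/1260 + sqrt((-3*(-22) - 3*1372) + 4344917)) = 1/(-2003041/1260 + sqrt((66 - 4116) + 4344917)) = 1/(-2003041/1260 + sqrt(-4050 + 4344917)) = 1/(-2003041/1260 + sqrt(4340867))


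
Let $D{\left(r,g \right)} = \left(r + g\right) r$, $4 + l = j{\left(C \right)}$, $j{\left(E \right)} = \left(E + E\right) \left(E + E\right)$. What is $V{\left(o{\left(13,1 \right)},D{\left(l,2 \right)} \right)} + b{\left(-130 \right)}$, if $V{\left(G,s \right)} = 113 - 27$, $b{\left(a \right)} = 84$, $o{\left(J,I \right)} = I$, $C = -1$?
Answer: $170$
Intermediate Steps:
$j{\left(E \right)} = 4 E^{2}$ ($j{\left(E \right)} = 2 E 2 E = 4 E^{2}$)
$l = 0$ ($l = -4 + 4 \left(-1\right)^{2} = -4 + 4 \cdot 1 = -4 + 4 = 0$)
$D{\left(r,g \right)} = r \left(g + r\right)$ ($D{\left(r,g \right)} = \left(g + r\right) r = r \left(g + r\right)$)
$V{\left(G,s \right)} = 86$
$V{\left(o{\left(13,1 \right)},D{\left(l,2 \right)} \right)} + b{\left(-130 \right)} = 86 + 84 = 170$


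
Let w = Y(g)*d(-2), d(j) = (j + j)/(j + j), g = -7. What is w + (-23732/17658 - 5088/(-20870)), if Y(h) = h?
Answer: -746275039/92130615 ≈ -8.1002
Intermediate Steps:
d(j) = 1 (d(j) = (2*j)/((2*j)) = (2*j)*(1/(2*j)) = 1)
w = -7 (w = -7*1 = -7)
w + (-23732/17658 - 5088/(-20870)) = -7 + (-23732/17658 - 5088/(-20870)) = -7 + (-23732*1/17658 - 5088*(-1/20870)) = -7 + (-11866/8829 + 2544/10435) = -7 - 101360734/92130615 = -746275039/92130615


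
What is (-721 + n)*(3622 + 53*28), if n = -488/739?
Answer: -2723065542/739 ≈ -3.6848e+6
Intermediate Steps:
n = -488/739 (n = -488*1/739 = -488/739 ≈ -0.66035)
(-721 + n)*(3622 + 53*28) = (-721 - 488/739)*(3622 + 53*28) = -533307*(3622 + 1484)/739 = -533307/739*5106 = -2723065542/739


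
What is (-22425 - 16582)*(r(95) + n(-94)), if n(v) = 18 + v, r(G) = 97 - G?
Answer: 2886518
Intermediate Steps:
(-22425 - 16582)*(r(95) + n(-94)) = (-22425 - 16582)*((97 - 1*95) + (18 - 94)) = -39007*((97 - 95) - 76) = -39007*(2 - 76) = -39007*(-74) = 2886518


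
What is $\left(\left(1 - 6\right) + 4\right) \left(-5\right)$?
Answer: $5$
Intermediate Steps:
$\left(\left(1 - 6\right) + 4\right) \left(-5\right) = \left(-5 + 4\right) \left(-5\right) = \left(-1\right) \left(-5\right) = 5$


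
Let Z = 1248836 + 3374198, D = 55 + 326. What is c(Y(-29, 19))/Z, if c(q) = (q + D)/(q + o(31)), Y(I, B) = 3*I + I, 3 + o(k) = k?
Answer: -265/406826992 ≈ -6.5138e-7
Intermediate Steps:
o(k) = -3 + k
D = 381
Y(I, B) = 4*I
c(q) = (381 + q)/(28 + q) (c(q) = (q + 381)/(q + (-3 + 31)) = (381 + q)/(q + 28) = (381 + q)/(28 + q))
Z = 4623034
c(Y(-29, 19))/Z = ((381 + 4*(-29))/(28 + 4*(-29)))/4623034 = ((381 - 116)/(28 - 116))*(1/4623034) = (265/(-88))*(1/4623034) = -1/88*265*(1/4623034) = -265/88*1/4623034 = -265/406826992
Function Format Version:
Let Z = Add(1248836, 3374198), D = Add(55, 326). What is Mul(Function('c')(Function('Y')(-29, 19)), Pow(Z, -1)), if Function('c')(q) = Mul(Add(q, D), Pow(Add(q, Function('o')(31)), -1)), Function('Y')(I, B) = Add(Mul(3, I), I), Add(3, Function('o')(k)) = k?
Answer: Rational(-265, 406826992) ≈ -6.5138e-7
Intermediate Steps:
Function('o')(k) = Add(-3, k)
D = 381
Function('Y')(I, B) = Mul(4, I)
Function('c')(q) = Mul(Pow(Add(28, q), -1), Add(381, q)) (Function('c')(q) = Mul(Add(q, 381), Pow(Add(q, Add(-3, 31)), -1)) = Mul(Add(381, q), Pow(Add(q, 28), -1)) = Mul(Add(381, q), Pow(Add(28, q), -1)) = Mul(Pow(Add(28, q), -1), Add(381, q)))
Z = 4623034
Mul(Function('c')(Function('Y')(-29, 19)), Pow(Z, -1)) = Mul(Mul(Pow(Add(28, Mul(4, -29)), -1), Add(381, Mul(4, -29))), Pow(4623034, -1)) = Mul(Mul(Pow(Add(28, -116), -1), Add(381, -116)), Rational(1, 4623034)) = Mul(Mul(Pow(-88, -1), 265), Rational(1, 4623034)) = Mul(Mul(Rational(-1, 88), 265), Rational(1, 4623034)) = Mul(Rational(-265, 88), Rational(1, 4623034)) = Rational(-265, 406826992)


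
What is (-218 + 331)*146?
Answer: 16498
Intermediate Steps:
(-218 + 331)*146 = 113*146 = 16498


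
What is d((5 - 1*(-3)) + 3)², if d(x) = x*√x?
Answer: 1331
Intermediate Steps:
d(x) = x^(3/2)
d((5 - 1*(-3)) + 3)² = (((5 - 1*(-3)) + 3)^(3/2))² = (((5 + 3) + 3)^(3/2))² = ((8 + 3)^(3/2))² = (11^(3/2))² = (11*√11)² = 1331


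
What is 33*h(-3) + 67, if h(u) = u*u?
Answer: 364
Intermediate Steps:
h(u) = u**2
33*h(-3) + 67 = 33*(-3)**2 + 67 = 33*9 + 67 = 297 + 67 = 364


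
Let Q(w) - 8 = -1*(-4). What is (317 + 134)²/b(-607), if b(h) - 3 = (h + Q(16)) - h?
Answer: 203401/15 ≈ 13560.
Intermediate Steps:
Q(w) = 12 (Q(w) = 8 - 1*(-4) = 8 + 4 = 12)
b(h) = 15 (b(h) = 3 + ((h + 12) - h) = 3 + ((12 + h) - h) = 3 + 12 = 15)
(317 + 134)²/b(-607) = (317 + 134)²/15 = 451²*(1/15) = 203401*(1/15) = 203401/15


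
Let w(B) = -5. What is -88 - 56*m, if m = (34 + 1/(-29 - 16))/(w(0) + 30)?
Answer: -184624/1125 ≈ -164.11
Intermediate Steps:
m = 1529/1125 (m = (34 + 1/(-29 - 16))/(-5 + 30) = (34 + 1/(-45))/25 = (34 - 1/45)*(1/25) = (1529/45)*(1/25) = 1529/1125 ≈ 1.3591)
-88 - 56*m = -88 - 56*1529/1125 = -88 - 85624/1125 = -184624/1125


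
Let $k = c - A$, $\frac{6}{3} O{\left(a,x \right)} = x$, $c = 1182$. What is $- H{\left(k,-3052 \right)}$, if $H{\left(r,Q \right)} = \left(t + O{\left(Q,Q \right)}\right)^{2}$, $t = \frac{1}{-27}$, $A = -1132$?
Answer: $- \frac{1697687209}{729} \approx -2.3288 \cdot 10^{6}$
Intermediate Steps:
$O{\left(a,x \right)} = \frac{x}{2}$
$t = - \frac{1}{27} \approx -0.037037$
$k = 2314$ ($k = 1182 - -1132 = 1182 + 1132 = 2314$)
$H{\left(r,Q \right)} = \left(- \frac{1}{27} + \frac{Q}{2}\right)^{2}$
$- H{\left(k,-3052 \right)} = - \frac{\left(-2 + 27 \left(-3052\right)\right)^{2}}{2916} = - \frac{\left(-2 - 82404\right)^{2}}{2916} = - \frac{\left(-82406\right)^{2}}{2916} = - \frac{6790748836}{2916} = \left(-1\right) \frac{1697687209}{729} = - \frac{1697687209}{729}$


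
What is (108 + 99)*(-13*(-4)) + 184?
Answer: 10948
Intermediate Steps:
(108 + 99)*(-13*(-4)) + 184 = 207*52 + 184 = 10764 + 184 = 10948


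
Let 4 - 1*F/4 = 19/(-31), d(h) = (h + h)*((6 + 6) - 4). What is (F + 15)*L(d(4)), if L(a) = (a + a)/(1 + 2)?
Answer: 132736/93 ≈ 1427.3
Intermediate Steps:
d(h) = 16*h (d(h) = (2*h)*(12 - 4) = (2*h)*8 = 16*h)
F = 572/31 (F = 16 - 76/(-31) = 16 - 76*(-1)/31 = 16 - 4*(-19/31) = 16 + 76/31 = 572/31 ≈ 18.452)
L(a) = 2*a/3 (L(a) = (2*a)/3 = (2*a)*(⅓) = 2*a/3)
(F + 15)*L(d(4)) = (572/31 + 15)*(2*(16*4)/3) = 1037*((⅔)*64)/31 = (1037/31)*(128/3) = 132736/93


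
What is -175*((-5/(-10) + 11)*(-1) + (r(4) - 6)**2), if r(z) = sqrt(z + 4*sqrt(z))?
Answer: -12775/2 + 4200*sqrt(3) ≈ 887.11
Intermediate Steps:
-175*((-5/(-10) + 11)*(-1) + (r(4) - 6)**2) = -175*((-5/(-10) + 11)*(-1) + (sqrt(4 + 4*sqrt(4)) - 6)**2) = -175*((-5*(-1/10) + 11)*(-1) + (sqrt(4 + 4*2) - 6)**2) = -175*((1/2 + 11)*(-1) + (sqrt(4 + 8) - 6)**2) = -175*((23/2)*(-1) + (sqrt(12) - 6)**2) = -175*(-23/2 + (2*sqrt(3) - 6)**2) = -175*(-23/2 + (-6 + 2*sqrt(3))**2) = 4025/2 - 175*(-6 + 2*sqrt(3))**2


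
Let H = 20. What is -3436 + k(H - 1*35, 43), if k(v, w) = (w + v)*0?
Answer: -3436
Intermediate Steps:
k(v, w) = 0 (k(v, w) = (v + w)*0 = 0)
-3436 + k(H - 1*35, 43) = -3436 + 0 = -3436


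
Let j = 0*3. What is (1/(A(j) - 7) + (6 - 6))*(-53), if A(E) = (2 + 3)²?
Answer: -53/18 ≈ -2.9444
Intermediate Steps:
j = 0
A(E) = 25 (A(E) = 5² = 25)
(1/(A(j) - 7) + (6 - 6))*(-53) = (1/(25 - 7) + (6 - 6))*(-53) = (1/18 + 0)*(-53) = (1/18)*(-53) = -53/18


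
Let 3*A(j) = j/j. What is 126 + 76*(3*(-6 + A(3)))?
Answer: -1166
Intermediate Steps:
A(j) = ⅓ (A(j) = (j/j)/3 = (⅓)*1 = ⅓)
126 + 76*(3*(-6 + A(3))) = 126 + 76*(3*(-6 + ⅓)) = 126 + 76*(3*(-17/3)) = 126 + 76*(-17) = 126 - 1292 = -1166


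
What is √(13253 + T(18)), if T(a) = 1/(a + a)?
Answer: √477109/6 ≈ 115.12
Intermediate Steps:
T(a) = 1/(2*a)
√(13253 + T(18)) = √(13253 + (½)/18) = √(13253 + (½)*(1/18)) = √(13253 + 1/36) = √(477109/36) = √477109/6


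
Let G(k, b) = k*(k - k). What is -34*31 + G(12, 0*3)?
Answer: -1054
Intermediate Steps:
G(k, b) = 0 (G(k, b) = k*0 = 0)
-34*31 + G(12, 0*3) = -34*31 + 0 = -1054 + 0 = -1054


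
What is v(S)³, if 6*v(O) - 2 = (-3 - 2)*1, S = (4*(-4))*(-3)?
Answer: -⅛ ≈ -0.12500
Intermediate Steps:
S = 48 (S = -16*(-3) = 48)
v(O) = -½ (v(O) = ⅓ + ((-3 - 2)*1)/6 = ⅓ + (-5*1)/6 = ⅓ + (⅙)*(-5) = ⅓ - ⅚ = -½)
v(S)³ = (-½)³ = -⅛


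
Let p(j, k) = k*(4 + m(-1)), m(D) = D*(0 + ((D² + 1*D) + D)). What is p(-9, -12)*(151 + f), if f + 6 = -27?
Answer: -7080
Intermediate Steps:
f = -33 (f = -6 - 27 = -33)
m(D) = D*(D² + 2*D) (m(D) = D*(0 + ((D² + D) + D)) = D*(0 + ((D + D²) + D)) = D*(0 + (D² + 2*D)) = D*(D² + 2*D))
p(j, k) = 5*k (p(j, k) = k*(4 + (-1)²*(2 - 1)) = k*(4 + 1*1) = k*(4 + 1) = k*5 = 5*k)
p(-9, -12)*(151 + f) = (5*(-12))*(151 - 33) = -60*118 = -7080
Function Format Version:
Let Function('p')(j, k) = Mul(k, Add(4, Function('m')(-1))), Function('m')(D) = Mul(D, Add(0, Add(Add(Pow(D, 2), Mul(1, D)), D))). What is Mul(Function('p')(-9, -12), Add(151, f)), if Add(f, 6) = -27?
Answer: -7080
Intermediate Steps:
f = -33 (f = Add(-6, -27) = -33)
Function('m')(D) = Mul(D, Add(Pow(D, 2), Mul(2, D))) (Function('m')(D) = Mul(D, Add(0, Add(Add(Pow(D, 2), D), D))) = Mul(D, Add(0, Add(Add(D, Pow(D, 2)), D))) = Mul(D, Add(0, Add(Pow(D, 2), Mul(2, D)))) = Mul(D, Add(Pow(D, 2), Mul(2, D))))
Function('p')(j, k) = Mul(5, k) (Function('p')(j, k) = Mul(k, Add(4, Mul(Pow(-1, 2), Add(2, -1)))) = Mul(k, Add(4, Mul(1, 1))) = Mul(k, Add(4, 1)) = Mul(k, 5) = Mul(5, k))
Mul(Function('p')(-9, -12), Add(151, f)) = Mul(Mul(5, -12), Add(151, -33)) = Mul(-60, 118) = -7080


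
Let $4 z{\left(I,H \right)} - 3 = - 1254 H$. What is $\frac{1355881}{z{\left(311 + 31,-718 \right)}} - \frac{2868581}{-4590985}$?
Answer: $\frac{785203312829}{118103089125} \approx 6.6485$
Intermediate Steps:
$z{\left(I,H \right)} = \frac{3}{4} - \frac{627 H}{2}$ ($z{\left(I,H \right)} = \frac{3}{4} + \frac{\left(-1254\right) H}{4} = \frac{3}{4} - \frac{627 H}{2}$)
$\frac{1355881}{z{\left(311 + 31,-718 \right)}} - \frac{2868581}{-4590985} = \frac{1355881}{\frac{3}{4} - -225093} - \frac{2868581}{-4590985} = \frac{1355881}{\frac{3}{4} + 225093} - - \frac{2868581}{4590985} = \frac{1355881}{\frac{900375}{4}} + \frac{2868581}{4590985} = 1355881 \cdot \frac{4}{900375} + \frac{2868581}{4590985} = \frac{5423524}{900375} + \frac{2868581}{4590985} = \frac{785203312829}{118103089125}$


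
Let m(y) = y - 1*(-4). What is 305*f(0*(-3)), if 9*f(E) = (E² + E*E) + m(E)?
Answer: 1220/9 ≈ 135.56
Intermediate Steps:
m(y) = 4 + y (m(y) = y + 4 = 4 + y)
f(E) = 4/9 + E/9 + 2*E²/9 (f(E) = ((E² + E*E) + (4 + E))/9 = ((E² + E²) + (4 + E))/9 = (2*E² + (4 + E))/9 = (4 + E + 2*E²)/9 = 4/9 + E/9 + 2*E²/9)
305*f(0*(-3)) = 305*(4/9 + (0*(-3))/9 + 2*(0*(-3))²/9) = 305*(4/9 + (⅑)*0 + (2/9)*0²) = 305*(4/9 + 0 + (2/9)*0) = 305*(4/9 + 0 + 0) = 305*(4/9) = 1220/9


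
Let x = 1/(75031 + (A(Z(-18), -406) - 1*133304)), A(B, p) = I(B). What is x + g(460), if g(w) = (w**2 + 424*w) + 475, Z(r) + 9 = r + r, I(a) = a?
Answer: 23742132569/58318 ≈ 4.0712e+5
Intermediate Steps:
Z(r) = -9 + 2*r (Z(r) = -9 + (r + r) = -9 + 2*r)
g(w) = 475 + w**2 + 424*w
A(B, p) = B
x = -1/58318 (x = 1/(75031 + ((-9 + 2*(-18)) - 1*133304)) = 1/(75031 + ((-9 - 36) - 133304)) = 1/(75031 + (-45 - 133304)) = 1/(75031 - 133349) = 1/(-58318) = -1/58318 ≈ -1.7147e-5)
x + g(460) = -1/58318 + (475 + 460**2 + 424*460) = -1/58318 + (475 + 211600 + 195040) = -1/58318 + 407115 = 23742132569/58318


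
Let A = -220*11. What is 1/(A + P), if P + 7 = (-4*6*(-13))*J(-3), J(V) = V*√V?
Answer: I/(3*(-809*I + 312*√3)) ≈ -0.00028491 + 0.00019031*I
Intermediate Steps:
J(V) = V^(3/2)
A = -2420
P = -7 - 936*I*√3 (P = -7 + (-4*6*(-13))*(-3)^(3/2) = -7 + (-24*(-13))*(-3*I*√3) = -7 + 312*(-3*I*√3) = -7 - 936*I*√3 ≈ -7.0 - 1621.2*I)
1/(A + P) = 1/(-2420 + (-7 - 936*I*√3)) = 1/(-2427 - 936*I*√3)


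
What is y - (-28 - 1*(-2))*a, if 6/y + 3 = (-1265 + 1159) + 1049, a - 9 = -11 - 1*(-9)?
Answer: 85543/470 ≈ 182.01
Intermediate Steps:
a = 7 (a = 9 + (-11 - 1*(-9)) = 9 + (-11 + 9) = 9 - 2 = 7)
y = 3/470 (y = 6/(-3 + ((-1265 + 1159) + 1049)) = 6/(-3 + (-106 + 1049)) = 6/(-3 + 943) = 6/940 = 6*(1/940) = 3/470 ≈ 0.0063830)
y - (-28 - 1*(-2))*a = 3/470 - (-28 - 1*(-2))*7 = 3/470 - (-28 + 2)*7 = 3/470 - (-26)*7 = 3/470 - 1*(-182) = 3/470 + 182 = 85543/470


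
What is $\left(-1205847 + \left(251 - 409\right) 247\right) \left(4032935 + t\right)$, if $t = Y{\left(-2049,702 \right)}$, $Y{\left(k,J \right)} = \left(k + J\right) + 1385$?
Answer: $-5020539197429$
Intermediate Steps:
$Y{\left(k,J \right)} = 1385 + J + k$ ($Y{\left(k,J \right)} = \left(J + k\right) + 1385 = 1385 + J + k$)
$t = 38$ ($t = 1385 + 702 - 2049 = 38$)
$\left(-1205847 + \left(251 - 409\right) 247\right) \left(4032935 + t\right) = \left(-1205847 + \left(251 - 409\right) 247\right) \left(4032935 + 38\right) = \left(-1205847 - 39026\right) 4032973 = \left(-1244873\right) 4032973 = -5020539197429$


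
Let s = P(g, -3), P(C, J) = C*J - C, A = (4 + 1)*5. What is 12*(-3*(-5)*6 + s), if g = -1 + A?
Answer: -72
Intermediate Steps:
A = 25 (A = 5*5 = 25)
g = 24 (g = -1 + 25 = 24)
P(C, J) = -C + C*J
s = -96 (s = 24*(-1 - 3) = 24*(-4) = -96)
12*(-3*(-5)*6 + s) = 12*(-3*(-5)*6 - 96) = 12*(15*6 - 96) = 12*(90 - 96) = 12*(-6) = -72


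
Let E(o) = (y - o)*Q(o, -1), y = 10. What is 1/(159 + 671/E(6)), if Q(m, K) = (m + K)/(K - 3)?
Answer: 5/124 ≈ 0.040323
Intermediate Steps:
Q(m, K) = (K + m)/(-3 + K)
E(o) = (10 - o)*(¼ - o/4) (E(o) = (10 - o)*((-1 + o)/(-3 - 1)) = (10 - o)*((-1 + o)/(-4)) = (10 - o)*(-(-1 + o)/4) = (10 - o)*(¼ - o/4))
1/(159 + 671/E(6)) = 1/(159 + 671/(((-1 + 6)*(-10 + 6)/4))) = 1/(159 + 671/(((¼)*5*(-4)))) = 1/(159 + 671/(-5)) = 1/(159 + 671*(-⅕)) = 1/(159 - 671/5) = 1/(124/5) = 5/124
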